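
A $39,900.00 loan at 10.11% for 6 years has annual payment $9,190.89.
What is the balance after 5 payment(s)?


Formula: Balance = PV*(1+r)^k - PMT*((1+r)^k - 1)/r
Growth: (1 + 0.1011)^5 = 1.618579
Accumulated factor: ((1+r)^k - 1)/r = 6.118483
Balance = $39,900.00 * 1.618579 - $9,190.89 * 6.118483
Balance = $8,346.98

$8,346.98


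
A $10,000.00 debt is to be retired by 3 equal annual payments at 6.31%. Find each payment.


Formula: PMT = PV * r / (1 - (1+r)^(-n))
Denominator: 1 - (1 + 0.0631)^(-3) = 0.167704
Numerator: $10,000.00 * 0.0631 = 631.0
PMT = 631.0 / 0.167704 = $3,762.57

$3,762.57


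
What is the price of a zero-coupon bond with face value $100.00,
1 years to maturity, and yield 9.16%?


Formula: Price = FV / (1 + r)^n
Substituting: Price = $100.00 / (1 + 0.0916)^1
Discount factor: (1.0916)^1 = 1.0916
Price = $100.00 / 1.0916 = $91.61

$91.61


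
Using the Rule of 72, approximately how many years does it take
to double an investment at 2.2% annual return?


Formula: Years ≈ 72 / r
Substituting: Years ≈ 72 / 2.2
Years ≈ 32.7

32.7 years


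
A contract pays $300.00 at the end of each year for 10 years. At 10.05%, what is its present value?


Formula: PV = PMT * (1 - (1+r)^(-n)) / r
Discount factor: (1 + 0.1005)^(-10) = 0.383795
Bracket: 1 - 0.383795 = 0.616205
PV = $300.00 * 0.616205 / 0.1005 = $1,839.42

$1,839.42


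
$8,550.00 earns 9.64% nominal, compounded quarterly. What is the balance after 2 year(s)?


Formula: FV = P * (1 + r/m)^(m*t)
Period rate: r/m = 0.0964 / 4 = 0.0241
Total periods: m*t = 4 * 2 = 8
Growth factor: (1 + 0.0241)^8 = 1.209871
FV = $8,550.00 * 1.209871 = $10,344.39

$10,344.39


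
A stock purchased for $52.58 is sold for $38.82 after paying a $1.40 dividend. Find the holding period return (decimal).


Formula: HPR = (P1 - P0 + D) / P0
Gain: $38.82 - $52.58 + $1.40 = -$12.36
HPR = -$12.36 / $52.58 = -0.2351

-0.2351


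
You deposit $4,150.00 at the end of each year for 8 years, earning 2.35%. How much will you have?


Formula: FV = PMT * ((1+r)^n - 1) / r
Growth factor: (1 + 0.0235)^8 = 1.204212
Numerator: 1.204212 - 1 = 0.204212
FV = $4,150.00 * 0.204212 / 0.0235 = $36,062.88

$36,062.88


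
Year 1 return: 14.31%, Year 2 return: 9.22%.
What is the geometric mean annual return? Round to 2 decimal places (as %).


Formula: Geometric mean = ((1+r1)*(1+r2))^(1/2) - 1
Product: (1 + 0.1431) * (1 + 0.0922) = 1.1431 * 1.0922 = 1.248494
Square root: 1.248494^0.5 = 1.11736
Geometric mean = 1.11736 - 1 = 0.11736
As percentage: 11.74%

11.74%


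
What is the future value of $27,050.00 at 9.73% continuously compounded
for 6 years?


Formula: FV = P * e^(r*t)
Exponent: r*t = 0.0973 * 6 = 0.5838
e^(0.5838) = 1.792838
FV = $27,050.00 * 1.792838 = $48,496.28

$48,496.28


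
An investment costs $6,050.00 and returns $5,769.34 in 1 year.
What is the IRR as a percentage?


Formula: IRR = C1/C0 - 1
Substituting: IRR = $5,769.34 / $6,050.00 - 1
Ratio: 0.95361 - 1 = -0.04639
IRR = -4.639%

-4.639%


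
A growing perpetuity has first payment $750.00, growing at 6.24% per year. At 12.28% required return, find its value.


Formula: PV = C / (r - g)
Spread: r - g = 0.1228 - 0.0624 = 0.0604
Substituting: PV = $750.00 / 0.0604
PV = $12,417.22

$12,417.22


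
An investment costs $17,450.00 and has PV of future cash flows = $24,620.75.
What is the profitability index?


Formula: PI = PV(cash flows) / initial investment
Substituting: PI = $24,620.75 / $17,450.00
PI = 1.4109

1.4109


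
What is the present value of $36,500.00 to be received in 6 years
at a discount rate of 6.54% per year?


Formula: PV = FV / (1 + r)^n
Substituting: PV = $36,500.00 / (1 + 0.0654)^6
Discount factor: (1.0654)^6 = 1.462434
PV = $36,500.00 / 1.462434 = $24,958.40

$24,958.40


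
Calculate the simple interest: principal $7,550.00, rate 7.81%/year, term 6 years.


Formula: I = P * r * t
Substituting: I = $7,550.00 * 0.0781 * 6
Step: I = $7,550.00 * 0.4686
I = $3,537.93

$3,537.93


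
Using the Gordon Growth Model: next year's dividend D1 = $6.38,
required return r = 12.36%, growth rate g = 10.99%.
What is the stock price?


Formula: P = D1 / (r - g)
Spread: r - g = 0.1236 - 0.1099 = 0.0137
Substituting: P = $6.38 / 0.0137
P = $465.69

$465.69


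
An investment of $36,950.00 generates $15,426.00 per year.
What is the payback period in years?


Formula: Payback = investment / annual cash flow
Substituting: Payback = $36,950.00 / $15,426.00
Payback = 2.3953 years

2.3953 years


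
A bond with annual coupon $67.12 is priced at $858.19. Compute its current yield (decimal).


Formula: Current yield = annual coupon / price
Substituting: CY = $67.12 / $858.19
CY = 0.078211

0.078211


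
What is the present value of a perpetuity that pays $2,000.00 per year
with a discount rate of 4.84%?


Formula: PV = C / r
Substituting: PV = $2,000.00 / 0.0484
PV = $41,322.31

$41,322.31


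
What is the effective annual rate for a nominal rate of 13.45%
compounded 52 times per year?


Formula: EAR = (1 + r/m)^m - 1
Period rate: r/m = 0.1345 / 52 = 0.002587
Compounding: (1 + 0.002587)^52 = 1.143766
EAR = 1.143766 - 1 = 0.143766

0.143766


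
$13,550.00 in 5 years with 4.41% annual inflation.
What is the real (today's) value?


Formula: Real value = nominal / (1 + inflation)^years
Price level: (1 + 0.0441)^5 = 1.240825
Real value = $13,550.00 / 1.240825 = $10,920.16

$10,920.16


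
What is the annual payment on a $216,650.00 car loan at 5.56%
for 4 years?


Formula: PMT = PV * r / (1 - (1+r)^(-n))
Denominator: 1 - (1 + 0.0556)^(-4) = 0.194617
Numerator: $216,650.00 * 0.0556 = 12045.74
PMT = 12045.74 / 0.194617 = $61,894.60

$61,894.60


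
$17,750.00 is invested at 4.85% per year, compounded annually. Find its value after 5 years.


Formula: FV = P * (1 + r)^n
Substituting: FV = $17,750.00 * (1 + 0.0485)^5
Growth factor: (1.0485)^5 = 1.267191
FV = $17,750.00 * 1.267191 = $22,492.65

$22,492.65


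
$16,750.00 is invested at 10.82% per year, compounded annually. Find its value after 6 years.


Formula: FV = P * (1 + r)^n
Substituting: FV = $16,750.00 * (1 + 0.1082)^6
Growth factor: (1.1082)^6 = 1.85229
FV = $16,750.00 * 1.85229 = $31,025.85

$31,025.85


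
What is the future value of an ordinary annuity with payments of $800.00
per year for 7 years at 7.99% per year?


Formula: FV = PMT * ((1+r)^n - 1) / r
Growth factor: (1 + 0.0799)^7 = 1.712714
Numerator: 1.712714 - 1 = 0.712714
FV = $800.00 * 0.712714 / 0.0799 = $7,136.06

$7,136.06


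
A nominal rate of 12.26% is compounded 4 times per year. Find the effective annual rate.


Formula: EAR = (1 + r/m)^m - 1
Period rate: r/m = 0.1226 / 4 = 0.03065
Compounding: (1 + 0.03065)^4 = 1.128353
EAR = 1.128353 - 1 = 0.128353

0.128353


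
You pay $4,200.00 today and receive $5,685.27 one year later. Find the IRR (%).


Formula: IRR = C1/C0 - 1
Substituting: IRR = $5,685.27 / $4,200.00 - 1
Ratio: 1.353636 - 1 = 0.353636
IRR = 35.3636%

35.3636%


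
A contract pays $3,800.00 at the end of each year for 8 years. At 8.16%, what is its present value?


Formula: PV = PMT * (1 - (1+r)^(-n)) / r
Discount factor: (1 + 0.0816)^(-8) = 0.533908
Bracket: 1 - 0.533908 = 0.466092
PV = $3,800.00 * 0.466092 / 0.0816 = $21,705.26

$21,705.26


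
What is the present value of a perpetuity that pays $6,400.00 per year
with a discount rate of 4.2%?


Formula: PV = C / r
Substituting: PV = $6,400.00 / 0.042
PV = $152,380.95

$152,380.95


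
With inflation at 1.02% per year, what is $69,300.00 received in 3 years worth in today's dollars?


Formula: Real value = nominal / (1 + inflation)^years
Price level: (1 + 0.0102)^3 = 1.030913
Real value = $69,300.00 / 1.030913 = $67,221.96

$67,221.96


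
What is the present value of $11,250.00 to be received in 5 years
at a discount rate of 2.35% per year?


Formula: PV = FV / (1 + r)^n
Substituting: PV = $11,250.00 / (1 + 0.0235)^5
Discount factor: (1.0235)^5 = 1.123154
PV = $11,250.00 / 1.123154 = $10,016.44

$10,016.44


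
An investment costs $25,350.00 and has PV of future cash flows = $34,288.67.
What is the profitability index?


Formula: PI = PV(cash flows) / initial investment
Substituting: PI = $34,288.67 / $25,350.00
PI = 1.3526

1.3526


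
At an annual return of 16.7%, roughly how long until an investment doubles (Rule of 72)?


Formula: Years ≈ 72 / r
Substituting: Years ≈ 72 / 16.7
Years ≈ 4.3

4.3 years


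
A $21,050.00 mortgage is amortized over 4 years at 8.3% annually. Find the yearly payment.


Formula: PMT = PV * r / (1 - (1+r)^(-n))
Denominator: 1 - (1 + 0.083)^(-4) = 0.273081
Numerator: $21,050.00 * 0.083 = 1747.15
PMT = 1747.15 / 0.273081 = $6,397.92

$6,397.92


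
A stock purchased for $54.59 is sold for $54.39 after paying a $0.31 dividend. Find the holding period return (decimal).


Formula: HPR = (P1 - P0 + D) / P0
Gain: $54.39 - $54.59 + $0.31 = $0.11
HPR = $0.11 / $54.59 = 0.002

0.002


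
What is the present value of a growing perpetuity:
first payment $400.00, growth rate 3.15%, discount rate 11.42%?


Formula: PV = C / (r - g)
Spread: r - g = 0.1142 - 0.0315 = 0.0827
Substituting: PV = $400.00 / 0.0827
PV = $4,836.76

$4,836.76


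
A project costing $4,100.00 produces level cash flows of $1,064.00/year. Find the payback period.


Formula: Payback = investment / annual cash flow
Substituting: Payback = $4,100.00 / $1,064.00
Payback = 3.8534 years

3.8534 years


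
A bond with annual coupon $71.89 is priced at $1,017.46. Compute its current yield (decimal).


Formula: Current yield = annual coupon / price
Substituting: CY = $71.89 / $1,017.46
CY = 0.070656

0.070656


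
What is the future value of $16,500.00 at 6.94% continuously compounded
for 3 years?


Formula: FV = P * e^(r*t)
Exponent: r*t = 0.0694 * 3 = 0.2082
e^(0.2082) = 1.231459
FV = $16,500.00 * 1.231459 = $20,319.08

$20,319.08


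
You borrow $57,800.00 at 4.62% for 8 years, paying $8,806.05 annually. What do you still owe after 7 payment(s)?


Formula: Balance = PV*(1+r)^k - PMT*((1+r)^k - 1)/r
Growth: (1 + 0.0462)^7 = 1.371839
Accumulated factor: ((1+r)^k - 1)/r = 8.048454
Balance = $57,800.00 * 1.371839 - $8,806.05 * 8.048454
Balance = $8,417.18

$8,417.18


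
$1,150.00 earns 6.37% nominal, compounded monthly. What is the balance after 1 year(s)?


Formula: FV = P * (1 + r/m)^(m*t)
Period rate: r/m = 0.0637 / 12 = 0.005308
Total periods: m*t = 12 * 1 = 12
Growth factor: (1 + 0.005308)^12 = 1.065593
FV = $1,150.00 * 1.065593 = $1,225.43

$1,225.43


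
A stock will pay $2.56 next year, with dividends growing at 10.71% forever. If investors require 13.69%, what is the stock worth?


Formula: P = D1 / (r - g)
Spread: r - g = 0.1369 - 0.1071 = 0.0298
Substituting: P = $2.56 / 0.0298
P = $85.91

$85.91


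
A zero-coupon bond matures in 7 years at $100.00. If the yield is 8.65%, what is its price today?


Formula: Price = FV / (1 + r)^n
Substituting: Price = $100.00 / (1 + 0.0865)^7
Discount factor: (1.0865)^7 = 1.787344
Price = $100.00 / 1.787344 = $55.95

$55.95


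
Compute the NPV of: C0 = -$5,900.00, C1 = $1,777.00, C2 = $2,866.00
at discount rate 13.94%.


Formula: NPV = C0 + C1/(1+r) + C2/(1+r)^2
Discount C1: $1,777.00 / (1 + 0.1394) = $1,559.59
Discount C2: $2,866.00 / (1 + 0.1394)^2 = $2,207.62
NPV = -$5,900.00 + $1,559.59 + $2,207.62 = -$2,132.79

-$2,132.79


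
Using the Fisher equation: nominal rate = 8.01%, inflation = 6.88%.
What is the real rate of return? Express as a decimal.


Formula: (1 + r_real) = (1 + r_nom) / (1 + inflation)
Substituting: (1 + r_real) = 1.0801 / 1.0688
(1 + r_real) = 1.010573
r_real = 1.010573 - 1 = 0.010573

0.010573


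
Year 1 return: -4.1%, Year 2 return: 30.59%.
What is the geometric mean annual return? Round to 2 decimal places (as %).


Formula: Geometric mean = ((1+r1)*(1+r2))^(1/2) - 1
Product: (1 + -0.041) * (1 + 0.3059) = 0.959 * 1.3059 = 1.252358
Square root: 1.252358^0.5 = 1.119088
Geometric mean = 1.119088 - 1 = 0.119088
As percentage: 11.91%

11.91%


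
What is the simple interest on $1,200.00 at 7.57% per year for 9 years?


Formula: I = P * r * t
Substituting: I = $1,200.00 * 0.0757 * 9
Step: I = $1,200.00 * 0.6813
I = $817.56

$817.56


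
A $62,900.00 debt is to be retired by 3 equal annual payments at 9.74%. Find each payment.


Formula: PMT = PV * r / (1 - (1+r)^(-n))
Denominator: 1 - (1 + 0.0974)^(-3) = 0.243332
Numerator: $62,900.00 * 0.0974 = 6126.46
PMT = 6126.46 / 0.243332 = $25,177.33

$25,177.33


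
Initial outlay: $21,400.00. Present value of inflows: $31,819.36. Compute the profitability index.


Formula: PI = PV(cash flows) / initial investment
Substituting: PI = $31,819.36 / $21,400.00
PI = 1.4869

1.4869


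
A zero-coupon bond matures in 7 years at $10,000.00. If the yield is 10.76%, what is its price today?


Formula: Price = FV / (1 + r)^n
Substituting: Price = $10,000.00 / (1 + 0.1076)^7
Discount factor: (1.1076)^7 = 2.04494
Price = $10,000.00 / 2.04494 = $4,890.12

$4,890.12


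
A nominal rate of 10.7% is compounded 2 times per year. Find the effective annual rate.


Formula: EAR = (1 + r/m)^m - 1
Period rate: r/m = 0.107 / 2 = 0.0535
Compounding: (1 + 0.0535)^2 = 1.109862
EAR = 1.109862 - 1 = 0.109862

0.109862


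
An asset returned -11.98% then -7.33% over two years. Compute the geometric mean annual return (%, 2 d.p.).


Formula: Geometric mean = ((1+r1)*(1+r2))^(1/2) - 1
Product: (1 + -0.1198) * (1 + -0.0733) = 0.8802 * 0.9267 = 0.815681
Square root: 0.815681^0.5 = 0.903151
Geometric mean = 0.903151 - 1 = -0.096849
As percentage: -9.68%

-9.68%


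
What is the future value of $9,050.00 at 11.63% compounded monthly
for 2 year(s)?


Formula: FV = P * (1 + r/m)^(m*t)
Period rate: r/m = 0.1163 / 12 = 0.009692
Total periods: m*t = 12 * 2 = 24
Growth factor: (1 + 0.009692)^24 = 1.260464
FV = $9,050.00 * 1.260464 = $11,407.20

$11,407.20


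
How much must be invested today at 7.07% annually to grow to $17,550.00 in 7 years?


Formula: PV = FV / (1 + r)^n
Substituting: PV = $17,550.00 / (1 + 0.0707)^7
Discount factor: (1.0707)^7 = 1.61315
PV = $17,550.00 / 1.61315 = $10,879.34

$10,879.34


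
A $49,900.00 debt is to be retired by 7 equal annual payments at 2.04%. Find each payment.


Formula: PMT = PV * r / (1 - (1+r)^(-n))
Denominator: 1 - (1 + 0.0204)^(-7) = 0.131826
Numerator: $49,900.00 * 0.0204 = 1017.96
PMT = 1017.96 / 0.131826 = $7,722.01

$7,722.01


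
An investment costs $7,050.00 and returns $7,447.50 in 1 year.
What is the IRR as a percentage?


Formula: IRR = C1/C0 - 1
Substituting: IRR = $7,447.50 / $7,050.00 - 1
Ratio: 1.056383 - 1 = 0.056383
IRR = 5.6383%

5.6383%


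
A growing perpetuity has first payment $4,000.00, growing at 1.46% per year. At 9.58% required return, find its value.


Formula: PV = C / (r - g)
Spread: r - g = 0.0958 - 0.0146 = 0.0812
Substituting: PV = $4,000.00 / 0.0812
PV = $49,261.08

$49,261.08


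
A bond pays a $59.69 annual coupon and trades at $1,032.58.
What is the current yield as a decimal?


Formula: Current yield = annual coupon / price
Substituting: CY = $59.69 / $1,032.58
CY = 0.057807

0.057807


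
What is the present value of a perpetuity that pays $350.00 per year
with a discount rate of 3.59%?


Formula: PV = C / r
Substituting: PV = $350.00 / 0.0359
PV = $9,749.30

$9,749.30


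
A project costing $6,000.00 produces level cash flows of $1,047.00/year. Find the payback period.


Formula: Payback = investment / annual cash flow
Substituting: Payback = $6,000.00 / $1,047.00
Payback = 5.7307 years

5.7307 years


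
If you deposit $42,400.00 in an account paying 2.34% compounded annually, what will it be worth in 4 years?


Formula: FV = P * (1 + r)^n
Substituting: FV = $42,400.00 * (1 + 0.0234)^4
Growth factor: (1.0234)^4 = 1.096937
FV = $42,400.00 * 1.096937 = $46,510.13

$46,510.13


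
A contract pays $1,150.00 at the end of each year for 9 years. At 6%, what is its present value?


Formula: PV = PMT * (1 - (1+r)^(-n)) / r
Discount factor: (1 + 0.06)^(-9) = 0.591898
Bracket: 1 - 0.591898 = 0.408102
PV = $1,150.00 * 0.408102 / 0.06 = $7,821.95

$7,821.95


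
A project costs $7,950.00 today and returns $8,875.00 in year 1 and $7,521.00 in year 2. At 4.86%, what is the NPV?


Formula: NPV = C0 + C1/(1+r) + C2/(1+r)^2
Discount C1: $8,875.00 / (1 + 0.0486) = $8,463.67
Discount C2: $7,521.00 / (1 + 0.0486)^2 = $6,840.00
NPV = -$7,950.00 + $8,463.67 + $6,840.00 = $7,353.66

$7,353.66


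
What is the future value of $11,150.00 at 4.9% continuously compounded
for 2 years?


Formula: FV = P * e^(r*t)
Exponent: r*t = 0.049 * 2 = 0.098
e^(0.098) = 1.102963
FV = $11,150.00 * 1.102963 = $12,298.04

$12,298.04


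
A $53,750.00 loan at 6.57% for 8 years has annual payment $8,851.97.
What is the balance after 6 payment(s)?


Formula: Balance = PV*(1+r)^k - PMT*((1+r)^k - 1)/r
Growth: (1 + 0.0657)^6 = 1.464906
Accumulated factor: ((1+r)^k - 1)/r = 7.076197
Balance = $53,750.00 * 1.464906 - $8,851.97 * 7.076197
Balance = $16,100.42

$16,100.42


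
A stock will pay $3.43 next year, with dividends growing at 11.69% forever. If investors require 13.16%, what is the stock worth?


Formula: P = D1 / (r - g)
Spread: r - g = 0.1316 - 0.1169 = 0.0147
Substituting: P = $3.43 / 0.0147
P = $233.33

$233.33


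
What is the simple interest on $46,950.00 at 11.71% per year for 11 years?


Formula: I = P * r * t
Substituting: I = $46,950.00 * 0.1171 * 11
Step: I = $46,950.00 * 1.2881
I = $60,476.30

$60,476.30


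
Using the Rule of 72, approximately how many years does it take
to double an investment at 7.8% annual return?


Formula: Years ≈ 72 / r
Substituting: Years ≈ 72 / 7.8
Years ≈ 9.2

9.2 years


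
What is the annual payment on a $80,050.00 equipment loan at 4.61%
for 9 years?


Formula: PMT = PV * r / (1 - (1+r)^(-n))
Denominator: 1 - (1 + 0.0461)^(-9) = 0.333437
Numerator: $80,050.00 * 0.0461 = 3690.305
PMT = 3690.305 / 0.333437 = $11,067.47

$11,067.47


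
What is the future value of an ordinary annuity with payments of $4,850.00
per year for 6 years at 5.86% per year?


Formula: FV = PMT * ((1+r)^n - 1) / r
Growth factor: (1 + 0.0586)^6 = 1.407315
Numerator: 1.407315 - 1 = 0.407315
FV = $4,850.00 * 0.407315 / 0.0586 = $33,711.23

$33,711.23


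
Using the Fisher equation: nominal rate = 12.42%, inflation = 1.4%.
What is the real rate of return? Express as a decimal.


Formula: (1 + r_real) = (1 + r_nom) / (1 + inflation)
Substituting: (1 + r_real) = 1.1242 / 1.014
(1 + r_real) = 1.108679
r_real = 1.108679 - 1 = 0.108679

0.108679


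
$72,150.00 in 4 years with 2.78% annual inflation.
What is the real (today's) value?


Formula: Real value = nominal / (1 + inflation)^years
Price level: (1 + 0.0278)^4 = 1.115924
Real value = $72,150.00 / 1.115924 = $64,654.97

$64,654.97


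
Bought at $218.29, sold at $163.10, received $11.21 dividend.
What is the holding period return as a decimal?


Formula: HPR = (P1 - P0 + D) / P0
Gain: $163.10 - $218.29 + $11.21 = -$43.98
HPR = -$43.98 / $218.29 = -0.2015

-0.2015


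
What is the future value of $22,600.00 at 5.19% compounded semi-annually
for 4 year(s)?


Formula: FV = P * (1 + r/m)^(m*t)
Period rate: r/m = 0.0519 / 2 = 0.02595
Total periods: m*t = 2 * 4 = 8
Growth factor: (1 + 0.02595)^8 = 1.227466
FV = $22,600.00 * 1.227466 = $27,740.74

$27,740.74


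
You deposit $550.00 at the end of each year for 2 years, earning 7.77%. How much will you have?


Formula: FV = PMT * ((1+r)^n - 1) / r
Growth factor: (1 + 0.0777)^2 = 1.161437
Numerator: 1.161437 - 1 = 0.161437
FV = $550.00 * 0.161437 / 0.0777 = $1,142.74

$1,142.74


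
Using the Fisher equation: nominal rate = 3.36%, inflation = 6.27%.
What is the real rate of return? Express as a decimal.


Formula: (1 + r_real) = (1 + r_nom) / (1 + inflation)
Substituting: (1 + r_real) = 1.0336 / 1.0627
(1 + r_real) = 0.972617
r_real = 0.972617 - 1 = -0.027383

-0.027383


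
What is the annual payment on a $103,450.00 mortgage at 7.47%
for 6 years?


Formula: PMT = PV * r / (1 - (1+r)^(-n))
Denominator: 1 - (1 + 0.0747)^(-6) = 0.350952
Numerator: $103,450.00 * 0.0747 = 7727.715
PMT = 7727.715 / 0.350952 = $22,019.26

$22,019.26


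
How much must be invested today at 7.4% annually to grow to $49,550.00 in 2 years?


Formula: PV = FV / (1 + r)^n
Substituting: PV = $49,550.00 / (1 + 0.074)^2
Discount factor: (1.074)^2 = 1.153476
PV = $49,550.00 / 1.153476 = $42,957.11

$42,957.11


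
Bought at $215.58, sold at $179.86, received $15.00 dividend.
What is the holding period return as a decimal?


Formula: HPR = (P1 - P0 + D) / P0
Gain: $179.86 - $215.58 + $15.00 = -$20.72
HPR = -$20.72 / $215.58 = -0.0961

-0.0961


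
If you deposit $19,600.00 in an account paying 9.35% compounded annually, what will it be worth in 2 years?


Formula: FV = P * (1 + r)^n
Substituting: FV = $19,600.00 * (1 + 0.0935)^2
Growth factor: (1.0935)^2 = 1.195742
FV = $19,600.00 * 1.195742 = $23,436.55

$23,436.55


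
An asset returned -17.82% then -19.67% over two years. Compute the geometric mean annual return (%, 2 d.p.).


Formula: Geometric mean = ((1+r1)*(1+r2))^(1/2) - 1
Product: (1 + -0.1782) * (1 + -0.1967) = 0.8218 * 0.8033 = 0.660152
Square root: 0.660152^0.5 = 0.812497
Geometric mean = 0.812497 - 1 = -0.187503
As percentage: -18.75%

-18.75%


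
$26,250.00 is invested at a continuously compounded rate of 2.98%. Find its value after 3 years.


Formula: FV = P * e^(r*t)
Exponent: r*t = 0.0298 * 3 = 0.0894
e^(0.0894) = 1.093518
FV = $26,250.00 * 1.093518 = $28,704.85

$28,704.85


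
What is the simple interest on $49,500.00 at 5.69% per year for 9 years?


Formula: I = P * r * t
Substituting: I = $49,500.00 * 0.0569 * 9
Step: I = $49,500.00 * 0.5121
I = $25,348.95

$25,348.95


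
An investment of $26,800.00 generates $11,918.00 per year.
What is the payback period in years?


Formula: Payback = investment / annual cash flow
Substituting: Payback = $26,800.00 / $11,918.00
Payback = 2.2487 years

2.2487 years


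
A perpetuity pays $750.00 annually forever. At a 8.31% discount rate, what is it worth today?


Formula: PV = C / r
Substituting: PV = $750.00 / 0.0831
PV = $9,025.27

$9,025.27


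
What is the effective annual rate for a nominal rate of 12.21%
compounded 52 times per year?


Formula: EAR = (1 + r/m)^m - 1
Period rate: r/m = 0.1221 / 52 = 0.002348
Compounding: (1 + 0.002348)^52 = 1.129705
EAR = 1.129705 - 1 = 0.129705

0.129705


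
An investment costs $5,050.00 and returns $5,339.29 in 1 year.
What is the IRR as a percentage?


Formula: IRR = C1/C0 - 1
Substituting: IRR = $5,339.29 / $5,050.00 - 1
Ratio: 1.057285 - 1 = 0.057285
IRR = 5.7285%

5.7285%


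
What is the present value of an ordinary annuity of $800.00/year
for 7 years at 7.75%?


Formula: PV = PMT * (1 - (1+r)^(-n)) / r
Discount factor: (1 + 0.0775)^(-7) = 0.593033
Bracket: 1 - 0.593033 = 0.406967
PV = $800.00 * 0.406967 / 0.0775 = $4,200.95

$4,200.95


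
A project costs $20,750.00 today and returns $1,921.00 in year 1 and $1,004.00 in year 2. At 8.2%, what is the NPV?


Formula: NPV = C0 + C1/(1+r) + C2/(1+r)^2
Discount C1: $1,921.00 / (1 + 0.082) = $1,775.42
Discount C2: $1,004.00 / (1 + 0.082)^2 = $857.59
NPV = -$20,750.00 + $1,775.42 + $857.59 = -$18,117.00

-$18,117.00


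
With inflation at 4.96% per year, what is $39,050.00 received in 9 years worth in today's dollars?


Formula: Real value = nominal / (1 + inflation)^years
Price level: (1 + 0.0496)^9 = 1.546017
Real value = $39,050.00 / 1.546017 = $25,258.45

$25,258.45


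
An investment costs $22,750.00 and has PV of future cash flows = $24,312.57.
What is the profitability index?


Formula: PI = PV(cash flows) / initial investment
Substituting: PI = $24,312.57 / $22,750.00
PI = 1.0687

1.0687


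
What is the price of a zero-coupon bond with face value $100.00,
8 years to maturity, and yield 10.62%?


Formula: Price = FV / (1 + r)^n
Substituting: Price = $100.00 / (1 + 0.1062)^8
Discount factor: (1.1062)^8 = 2.242174
Price = $100.00 / 2.242174 = $44.60

$44.60


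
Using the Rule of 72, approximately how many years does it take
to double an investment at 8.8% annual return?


Formula: Years ≈ 72 / r
Substituting: Years ≈ 72 / 8.8
Years ≈ 8.2

8.2 years


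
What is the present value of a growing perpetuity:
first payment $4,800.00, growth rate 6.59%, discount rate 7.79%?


Formula: PV = C / (r - g)
Spread: r - g = 0.0779 - 0.0659 = 0.012
Substituting: PV = $4,800.00 / 0.012
PV = $400,000.00

$400,000.00


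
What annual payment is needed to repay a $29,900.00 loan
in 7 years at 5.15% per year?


Formula: PMT = PV * r / (1 - (1+r)^(-n))
Denominator: 1 - (1 + 0.0515)^(-7) = 0.296385
Numerator: $29,900.00 * 0.0515 = 1539.85
PMT = 1539.85 / 0.296385 = $5,195.44

$5,195.44


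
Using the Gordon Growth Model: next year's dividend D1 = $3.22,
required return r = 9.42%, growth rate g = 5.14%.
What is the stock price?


Formula: P = D1 / (r - g)
Spread: r - g = 0.0942 - 0.0514 = 0.0428
Substituting: P = $3.22 / 0.0428
P = $75.23

$75.23


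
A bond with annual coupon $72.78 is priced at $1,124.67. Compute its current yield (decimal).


Formula: Current yield = annual coupon / price
Substituting: CY = $72.78 / $1,124.67
CY = 0.064712

0.064712


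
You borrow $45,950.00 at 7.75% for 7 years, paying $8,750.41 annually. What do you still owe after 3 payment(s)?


Formula: Balance = PV*(1+r)^k - PMT*((1+r)^k - 1)/r
Growth: (1 + 0.0775)^3 = 1.250984
Accumulated factor: ((1+r)^k - 1)/r = 3.238506
Balance = $45,950.00 * 1.250984 - $8,750.41 * 3.238506
Balance = $29,144.47

$29,144.47


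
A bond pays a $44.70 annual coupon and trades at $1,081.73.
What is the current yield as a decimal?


Formula: Current yield = annual coupon / price
Substituting: CY = $44.70 / $1,081.73
CY = 0.041323

0.041323


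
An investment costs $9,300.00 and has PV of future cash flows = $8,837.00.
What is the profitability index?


Formula: PI = PV(cash flows) / initial investment
Substituting: PI = $8,837.00 / $9,300.00
PI = 0.9502

0.9502


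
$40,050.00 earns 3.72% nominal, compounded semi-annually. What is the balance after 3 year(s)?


Formula: FV = P * (1 + r/m)^(m*t)
Period rate: r/m = 0.0372 / 2 = 0.0186
Total periods: m*t = 2 * 3 = 6
Growth factor: (1 + 0.0186)^6 = 1.11692
FV = $40,050.00 * 1.11692 = $44,732.64

$44,732.64


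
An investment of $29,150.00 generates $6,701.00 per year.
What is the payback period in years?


Formula: Payback = investment / annual cash flow
Substituting: Payback = $29,150.00 / $6,701.00
Payback = 4.3501 years

4.3501 years


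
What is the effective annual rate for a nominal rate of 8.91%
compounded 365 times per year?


Formula: EAR = (1 + r/m)^m - 1
Period rate: r/m = 0.0891 / 365 = 0.000244
Compounding: (1 + 0.000244)^365 = 1.093178
EAR = 1.093178 - 1 = 0.093178

0.093178


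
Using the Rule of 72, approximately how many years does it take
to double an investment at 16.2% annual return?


Formula: Years ≈ 72 / r
Substituting: Years ≈ 72 / 16.2
Years ≈ 4.4

4.4 years


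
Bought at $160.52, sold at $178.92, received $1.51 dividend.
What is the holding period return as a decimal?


Formula: HPR = (P1 - P0 + D) / P0
Gain: $178.92 - $160.52 + $1.51 = $19.91
HPR = $19.91 / $160.52 = 0.124

0.124


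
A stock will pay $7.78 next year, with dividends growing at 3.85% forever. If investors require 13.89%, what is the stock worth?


Formula: P = D1 / (r - g)
Spread: r - g = 0.1389 - 0.0385 = 0.1004
Substituting: P = $7.78 / 0.1004
P = $77.49

$77.49


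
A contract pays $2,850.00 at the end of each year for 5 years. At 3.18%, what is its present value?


Formula: PV = PMT * (1 - (1+r)^(-n)) / r
Discount factor: (1 + 0.0318)^(-5) = 0.855111
Bracket: 1 - 0.855111 = 0.144889
PV = $2,850.00 * 0.144889 / 0.0318 = $12,985.35

$12,985.35


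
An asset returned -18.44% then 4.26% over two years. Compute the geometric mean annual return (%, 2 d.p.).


Formula: Geometric mean = ((1+r1)*(1+r2))^(1/2) - 1
Product: (1 + -0.1844) * (1 + 0.0426) = 0.8156 * 1.0426 = 0.850345
Square root: 0.850345^0.5 = 0.922141
Geometric mean = 0.922141 - 1 = -0.077859
As percentage: -7.79%

-7.79%


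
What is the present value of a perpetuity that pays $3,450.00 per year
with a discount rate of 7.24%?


Formula: PV = C / r
Substituting: PV = $3,450.00 / 0.0724
PV = $47,651.93

$47,651.93


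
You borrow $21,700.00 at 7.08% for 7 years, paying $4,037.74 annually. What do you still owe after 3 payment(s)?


Formula: Balance = PV*(1+r)^k - PMT*((1+r)^k - 1)/r
Growth: (1 + 0.0708)^3 = 1.227793
Accumulated factor: ((1+r)^k - 1)/r = 3.217413
Balance = $21,700.00 * 1.227793 - $4,037.74 * 3.217413
Balance = $13,652.03

$13,652.03


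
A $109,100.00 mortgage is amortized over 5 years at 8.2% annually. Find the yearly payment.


Formula: PMT = PV * r / (1 - (1+r)^(-n))
Denominator: 1 - (1 + 0.082)^(-5) = 0.325684
Numerator: $109,100.00 * 0.082 = 8946.2
PMT = 8946.2 / 0.325684 = $27,468.99

$27,468.99


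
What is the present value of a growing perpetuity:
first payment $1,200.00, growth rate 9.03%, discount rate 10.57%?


Formula: PV = C / (r - g)
Spread: r - g = 0.1057 - 0.0903 = 0.0154
Substituting: PV = $1,200.00 / 0.0154
PV = $77,922.08

$77,922.08


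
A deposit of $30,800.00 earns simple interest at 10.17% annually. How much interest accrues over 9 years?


Formula: I = P * r * t
Substituting: I = $30,800.00 * 0.1017 * 9
Step: I = $30,800.00 * 0.9153
I = $28,191.24

$28,191.24


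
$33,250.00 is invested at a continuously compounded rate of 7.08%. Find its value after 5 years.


Formula: FV = P * e^(r*t)
Exponent: r*t = 0.0708 * 5 = 0.354
e^(0.354) = 1.424755
FV = $33,250.00 * 1.424755 = $47,373.11

$47,373.11


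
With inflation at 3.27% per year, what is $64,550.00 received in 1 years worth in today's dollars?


Formula: Real value = nominal / (1 + inflation)^years
Price level: (1 + 0.0327)^1 = 1.0327
Real value = $64,550.00 / 1.0327 = $62,506.05

$62,506.05


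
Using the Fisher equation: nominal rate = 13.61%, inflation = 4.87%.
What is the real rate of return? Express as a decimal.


Formula: (1 + r_real) = (1 + r_nom) / (1 + inflation)
Substituting: (1 + r_real) = 1.1361 / 1.0487
(1 + r_real) = 1.083341
r_real = 1.083341 - 1 = 0.083341

0.083341


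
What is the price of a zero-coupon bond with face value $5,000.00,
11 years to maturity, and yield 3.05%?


Formula: Price = FV / (1 + r)^n
Substituting: Price = $5,000.00 / (1 + 0.0305)^11
Discount factor: (1.0305)^11 = 1.391643
Price = $5,000.00 / 1.391643 = $3,592.87

$3,592.87


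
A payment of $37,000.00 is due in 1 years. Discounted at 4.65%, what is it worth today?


Formula: PV = FV / (1 + r)^n
Substituting: PV = $37,000.00 / (1 + 0.0465)^1
Discount factor: (1.0465)^1 = 1.0465
PV = $37,000.00 / 1.0465 = $35,355.95

$35,355.95


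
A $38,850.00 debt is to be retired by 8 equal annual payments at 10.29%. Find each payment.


Formula: PMT = PV * r / (1 - (1+r)^(-n))
Denominator: 1 - (1 + 0.1029)^(-8) = 0.543216
Numerator: $38,850.00 * 0.1029 = 3997.665
PMT = 3997.665 / 0.543216 = $7,359.26

$7,359.26


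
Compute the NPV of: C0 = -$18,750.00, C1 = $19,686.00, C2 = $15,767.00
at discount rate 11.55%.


Formula: NPV = C0 + C1/(1+r) + C2/(1+r)^2
Discount C1: $19,686.00 / (1 + 0.1155) = $17,647.69
Discount C2: $15,767.00 / (1 + 0.1155)^2 = $12,670.97
NPV = -$18,750.00 + $17,647.69 + $12,670.97 = $11,568.66

$11,568.66


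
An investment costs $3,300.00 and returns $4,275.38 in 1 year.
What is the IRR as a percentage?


Formula: IRR = C1/C0 - 1
Substituting: IRR = $4,275.38 / $3,300.00 - 1
Ratio: 1.29557 - 1 = 0.29557
IRR = 29.557%

29.557%


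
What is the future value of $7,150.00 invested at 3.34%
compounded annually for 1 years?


Formula: FV = P * (1 + r)^n
Substituting: FV = $7,150.00 * (1 + 0.0334)^1
Growth factor: (1.0334)^1 = 1.0334
FV = $7,150.00 * 1.0334 = $7,388.81

$7,388.81


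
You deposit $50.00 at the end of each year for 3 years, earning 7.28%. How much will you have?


Formula: FV = PMT * ((1+r)^n - 1) / r
Growth factor: (1 + 0.0728)^3 = 1.234685
Numerator: 1.234685 - 1 = 0.234685
FV = $50.00 * 0.234685 / 0.0728 = $161.18

$161.18


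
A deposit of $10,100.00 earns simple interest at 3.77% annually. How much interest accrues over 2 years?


Formula: I = P * r * t
Substituting: I = $10,100.00 * 0.0377 * 2
Step: I = $10,100.00 * 0.0754
I = $761.54

$761.54


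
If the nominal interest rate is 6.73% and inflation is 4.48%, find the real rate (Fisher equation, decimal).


Formula: (1 + r_real) = (1 + r_nom) / (1 + inflation)
Substituting: (1 + r_real) = 1.0673 / 1.0448
(1 + r_real) = 1.021535
r_real = 1.021535 - 1 = 0.021535

0.021535


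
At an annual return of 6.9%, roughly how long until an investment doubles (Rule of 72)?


Formula: Years ≈ 72 / r
Substituting: Years ≈ 72 / 6.9
Years ≈ 10.4

10.4 years


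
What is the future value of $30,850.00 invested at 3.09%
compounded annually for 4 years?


Formula: FV = P * (1 + r)^n
Substituting: FV = $30,850.00 * (1 + 0.0309)^4
Growth factor: (1.0309)^4 = 1.129448
FV = $30,850.00 * 1.129448 = $34,843.46

$34,843.46


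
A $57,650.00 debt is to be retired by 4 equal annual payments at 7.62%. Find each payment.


Formula: PMT = PV * r / (1 - (1+r)^(-n))
Denominator: 1 - (1 + 0.0762)^(-4) = 0.254534
Numerator: $57,650.00 * 0.0762 = 4392.93
PMT = 4392.93 / 0.254534 = $17,258.74

$17,258.74


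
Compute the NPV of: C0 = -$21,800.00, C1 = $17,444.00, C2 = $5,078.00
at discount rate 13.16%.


Formula: NPV = C0 + C1/(1+r) + C2/(1+r)^2
Discount C1: $17,444.00 / (1 + 0.1316) = $15,415.34
Discount C2: $5,078.00 / (1 + 0.1316)^2 = $3,965.58
NPV = -$21,800.00 + $15,415.34 + $3,965.58 = -$2,419.08

-$2,419.08


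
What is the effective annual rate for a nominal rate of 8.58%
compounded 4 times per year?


Formula: EAR = (1 + r/m)^m - 1
Period rate: r/m = 0.0858 / 4 = 0.02145
Compounding: (1 + 0.02145)^4 = 1.0886
EAR = 1.0886 - 1 = 0.0886

0.0886


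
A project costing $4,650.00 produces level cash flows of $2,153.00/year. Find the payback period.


Formula: Payback = investment / annual cash flow
Substituting: Payback = $4,650.00 / $2,153.00
Payback = 2.1598 years

2.1598 years


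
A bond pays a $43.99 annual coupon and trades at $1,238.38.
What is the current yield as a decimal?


Formula: Current yield = annual coupon / price
Substituting: CY = $43.99 / $1,238.38
CY = 0.035522

0.035522


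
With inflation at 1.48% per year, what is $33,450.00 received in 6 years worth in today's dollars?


Formula: Real value = nominal / (1 + inflation)^years
Price level: (1 + 0.0148)^6 = 1.092151
Real value = $33,450.00 / 1.092151 = $30,627.63

$30,627.63


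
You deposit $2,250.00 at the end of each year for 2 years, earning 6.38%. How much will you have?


Formula: FV = PMT * ((1+r)^n - 1) / r
Growth factor: (1 + 0.0638)^2 = 1.13167
Numerator: 1.13167 - 1 = 0.13167
FV = $2,250.00 * 0.13167 / 0.0638 = $4,643.55

$4,643.55


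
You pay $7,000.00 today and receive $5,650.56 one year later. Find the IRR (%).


Formula: IRR = C1/C0 - 1
Substituting: IRR = $5,650.56 / $7,000.00 - 1
Ratio: 0.807223 - 1 = -0.192777
IRR = -19.2777%

-19.2777%


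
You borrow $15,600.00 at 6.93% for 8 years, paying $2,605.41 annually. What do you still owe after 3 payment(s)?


Formula: Balance = PV*(1+r)^k - PMT*((1+r)^k - 1)/r
Growth: (1 + 0.0693)^3 = 1.22264
Accumulated factor: ((1+r)^k - 1)/r = 3.212702
Balance = $15,600.00 * 1.22264 - $2,605.41 * 3.212702
Balance = $10,702.78

$10,702.78


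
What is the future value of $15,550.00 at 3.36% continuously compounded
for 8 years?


Formula: FV = P * e^(r*t)
Exponent: r*t = 0.0336 * 8 = 0.2688
e^(0.2688) = 1.308393
FV = $15,550.00 * 1.308393 = $20,345.52

$20,345.52


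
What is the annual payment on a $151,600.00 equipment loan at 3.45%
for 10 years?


Formula: PMT = PV * r / (1 - (1+r)^(-n))
Denominator: 1 - (1 + 0.0345)^(-10) = 0.287647
Numerator: $151,600.00 * 0.0345 = 5230.2
PMT = 5230.2 / 0.287647 = $18,182.68

$18,182.68


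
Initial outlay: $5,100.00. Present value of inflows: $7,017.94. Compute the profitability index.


Formula: PI = PV(cash flows) / initial investment
Substituting: PI = $7,017.94 / $5,100.00
PI = 1.3761

1.3761


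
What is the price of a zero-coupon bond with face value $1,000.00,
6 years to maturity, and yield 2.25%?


Formula: Price = FV / (1 + r)^n
Substituting: Price = $1,000.00 / (1 + 0.0225)^6
Discount factor: (1.0225)^6 = 1.142825
Price = $1,000.00 / 1.142825 = $875.02

$875.02


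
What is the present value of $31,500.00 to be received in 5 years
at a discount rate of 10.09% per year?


Formula: PV = FV / (1 + r)^n
Substituting: PV = $31,500.00 / (1 + 0.1009)^5
Discount factor: (1.1009)^5 = 1.617109
PV = $31,500.00 / 1.617109 = $19,479.20

$19,479.20


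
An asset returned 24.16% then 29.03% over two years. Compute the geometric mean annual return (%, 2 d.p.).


Formula: Geometric mean = ((1+r1)*(1+r2))^(1/2) - 1
Product: (1 + 0.2416) * (1 + 0.2903) = 1.2416 * 1.2903 = 1.602036
Square root: 1.602036^0.5 = 1.265716
Geometric mean = 1.265716 - 1 = 0.265716
As percentage: 26.57%

26.57%


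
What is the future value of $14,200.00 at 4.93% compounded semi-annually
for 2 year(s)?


Formula: FV = P * (1 + r/m)^(m*t)
Period rate: r/m = 0.0493 / 2 = 0.02465
Total periods: m*t = 2 * 2 = 4
Growth factor: (1 + 0.02465)^4 = 1.102306
FV = $14,200.00 * 1.102306 = $15,652.75

$15,652.75


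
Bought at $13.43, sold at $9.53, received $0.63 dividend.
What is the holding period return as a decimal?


Formula: HPR = (P1 - P0 + D) / P0
Gain: $9.53 - $13.43 + $0.63 = -$3.27
HPR = -$3.27 / $13.43 = -0.2435

-0.2435


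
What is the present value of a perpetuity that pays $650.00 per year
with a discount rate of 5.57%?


Formula: PV = C / r
Substituting: PV = $650.00 / 0.0557
PV = $11,669.66

$11,669.66


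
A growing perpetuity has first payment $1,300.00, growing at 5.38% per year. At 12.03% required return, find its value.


Formula: PV = C / (r - g)
Spread: r - g = 0.1203 - 0.0538 = 0.0665
Substituting: PV = $1,300.00 / 0.0665
PV = $19,548.87

$19,548.87


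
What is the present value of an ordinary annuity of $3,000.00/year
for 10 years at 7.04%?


Formula: PV = PMT * (1 - (1+r)^(-n)) / r
Discount factor: (1 + 0.0704)^(-10) = 0.506453
Bracket: 1 - 0.506453 = 0.493547
PV = $3,000.00 * 0.493547 / 0.0704 = $21,031.84

$21,031.84


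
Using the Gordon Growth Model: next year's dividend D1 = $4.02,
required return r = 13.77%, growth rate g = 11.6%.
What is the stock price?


Formula: P = D1 / (r - g)
Spread: r - g = 0.1377 - 0.116 = 0.0217
Substituting: P = $4.02 / 0.0217
P = $185.25

$185.25


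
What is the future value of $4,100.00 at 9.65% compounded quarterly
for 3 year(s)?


Formula: FV = P * (1 + r/m)^(m*t)
Period rate: r/m = 0.0965 / 4 = 0.024125
Total periods: m*t = 4 * 3 = 12
Growth factor: (1 + 0.024125)^12 = 1.331176
FV = $4,100.00 * 1.331176 = $5,457.82

$5,457.82


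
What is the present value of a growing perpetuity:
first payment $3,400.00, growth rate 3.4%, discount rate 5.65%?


Formula: PV = C / (r - g)
Spread: r - g = 0.0565 - 0.034 = 0.0225
Substituting: PV = $3,400.00 / 0.0225
PV = $151,111.11

$151,111.11


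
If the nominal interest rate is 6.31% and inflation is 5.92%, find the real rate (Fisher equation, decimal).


Formula: (1 + r_real) = (1 + r_nom) / (1 + inflation)
Substituting: (1 + r_real) = 1.0631 / 1.0592
(1 + r_real) = 1.003682
r_real = 1.003682 - 1 = 0.003682

0.003682
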